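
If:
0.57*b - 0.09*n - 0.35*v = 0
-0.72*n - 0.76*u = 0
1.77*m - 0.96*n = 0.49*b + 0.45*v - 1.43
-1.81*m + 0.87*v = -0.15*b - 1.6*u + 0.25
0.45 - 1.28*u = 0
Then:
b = -6.89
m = -5.74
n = -0.37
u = 0.35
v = -11.12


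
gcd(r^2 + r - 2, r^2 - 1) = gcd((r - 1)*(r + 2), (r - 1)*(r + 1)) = r - 1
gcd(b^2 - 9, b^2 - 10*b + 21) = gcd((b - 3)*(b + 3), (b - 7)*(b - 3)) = b - 3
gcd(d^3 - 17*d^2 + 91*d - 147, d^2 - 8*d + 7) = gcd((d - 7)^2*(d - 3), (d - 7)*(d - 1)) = d - 7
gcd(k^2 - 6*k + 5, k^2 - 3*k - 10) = k - 5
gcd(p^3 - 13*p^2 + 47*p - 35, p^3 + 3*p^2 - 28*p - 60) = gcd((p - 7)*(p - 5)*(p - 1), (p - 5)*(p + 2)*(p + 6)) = p - 5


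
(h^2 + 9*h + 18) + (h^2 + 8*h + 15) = 2*h^2 + 17*h + 33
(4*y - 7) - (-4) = 4*y - 3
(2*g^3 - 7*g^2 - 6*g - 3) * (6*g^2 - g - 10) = 12*g^5 - 44*g^4 - 49*g^3 + 58*g^2 + 63*g + 30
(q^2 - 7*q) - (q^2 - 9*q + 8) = 2*q - 8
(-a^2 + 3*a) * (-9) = 9*a^2 - 27*a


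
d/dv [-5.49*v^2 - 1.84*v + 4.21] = -10.98*v - 1.84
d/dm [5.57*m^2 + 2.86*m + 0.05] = 11.14*m + 2.86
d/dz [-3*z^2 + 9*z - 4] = 9 - 6*z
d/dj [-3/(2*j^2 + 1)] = 12*j/(2*j^2 + 1)^2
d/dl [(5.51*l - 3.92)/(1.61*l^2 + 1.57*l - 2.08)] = (-8.8711*l^2 + 12.6224*l - 5.3064)/(2.5921*l^4 + 5.0554*l^3 - 4.2327*l^2 - 6.5312*l + 4.3264)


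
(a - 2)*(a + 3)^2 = a^3 + 4*a^2 - 3*a - 18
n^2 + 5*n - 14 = (n - 2)*(n + 7)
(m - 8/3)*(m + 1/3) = m^2 - 7*m/3 - 8/9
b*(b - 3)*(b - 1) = b^3 - 4*b^2 + 3*b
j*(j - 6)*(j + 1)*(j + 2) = j^4 - 3*j^3 - 16*j^2 - 12*j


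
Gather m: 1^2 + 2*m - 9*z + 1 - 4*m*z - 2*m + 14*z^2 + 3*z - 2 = -4*m*z + 14*z^2 - 6*z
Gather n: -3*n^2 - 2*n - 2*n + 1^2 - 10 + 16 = -3*n^2 - 4*n + 7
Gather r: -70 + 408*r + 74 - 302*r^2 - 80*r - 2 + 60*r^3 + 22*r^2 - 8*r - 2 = 60*r^3 - 280*r^2 + 320*r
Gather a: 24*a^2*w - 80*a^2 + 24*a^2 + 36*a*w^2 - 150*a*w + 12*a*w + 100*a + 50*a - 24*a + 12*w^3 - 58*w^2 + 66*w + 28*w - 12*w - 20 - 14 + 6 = a^2*(24*w - 56) + a*(36*w^2 - 138*w + 126) + 12*w^3 - 58*w^2 + 82*w - 28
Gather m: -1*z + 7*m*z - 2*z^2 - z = 7*m*z - 2*z^2 - 2*z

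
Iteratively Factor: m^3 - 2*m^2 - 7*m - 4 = (m - 4)*(m^2 + 2*m + 1) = (m - 4)*(m + 1)*(m + 1)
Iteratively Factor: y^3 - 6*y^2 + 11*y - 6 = (y - 1)*(y^2 - 5*y + 6) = (y - 2)*(y - 1)*(y - 3)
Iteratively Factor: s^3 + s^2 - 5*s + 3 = (s - 1)*(s^2 + 2*s - 3) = (s - 1)^2*(s + 3)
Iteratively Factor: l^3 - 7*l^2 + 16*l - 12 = (l - 3)*(l^2 - 4*l + 4) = (l - 3)*(l - 2)*(l - 2)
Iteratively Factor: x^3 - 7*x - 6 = (x - 3)*(x^2 + 3*x + 2) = (x - 3)*(x + 2)*(x + 1)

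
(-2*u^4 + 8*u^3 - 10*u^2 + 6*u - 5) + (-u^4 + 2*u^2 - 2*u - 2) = -3*u^4 + 8*u^3 - 8*u^2 + 4*u - 7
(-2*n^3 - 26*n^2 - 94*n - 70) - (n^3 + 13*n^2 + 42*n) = -3*n^3 - 39*n^2 - 136*n - 70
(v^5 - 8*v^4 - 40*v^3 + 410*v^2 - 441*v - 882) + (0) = v^5 - 8*v^4 - 40*v^3 + 410*v^2 - 441*v - 882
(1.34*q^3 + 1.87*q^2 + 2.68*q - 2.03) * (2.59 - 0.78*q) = -1.0452*q^4 + 2.012*q^3 + 2.7529*q^2 + 8.5246*q - 5.2577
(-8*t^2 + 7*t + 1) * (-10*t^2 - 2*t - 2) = 80*t^4 - 54*t^3 - 8*t^2 - 16*t - 2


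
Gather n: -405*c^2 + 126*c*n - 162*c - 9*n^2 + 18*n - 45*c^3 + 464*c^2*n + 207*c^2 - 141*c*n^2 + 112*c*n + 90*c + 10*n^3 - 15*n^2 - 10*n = -45*c^3 - 198*c^2 - 72*c + 10*n^3 + n^2*(-141*c - 24) + n*(464*c^2 + 238*c + 8)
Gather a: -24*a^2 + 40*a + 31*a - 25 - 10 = -24*a^2 + 71*a - 35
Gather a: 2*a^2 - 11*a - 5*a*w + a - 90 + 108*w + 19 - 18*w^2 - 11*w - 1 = 2*a^2 + a*(-5*w - 10) - 18*w^2 + 97*w - 72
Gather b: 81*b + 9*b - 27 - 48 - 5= 90*b - 80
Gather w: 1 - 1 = 0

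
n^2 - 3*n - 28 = (n - 7)*(n + 4)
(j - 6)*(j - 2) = j^2 - 8*j + 12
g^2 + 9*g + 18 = (g + 3)*(g + 6)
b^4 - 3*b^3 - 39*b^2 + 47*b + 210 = (b - 7)*(b - 3)*(b + 2)*(b + 5)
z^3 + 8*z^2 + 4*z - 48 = (z - 2)*(z + 4)*(z + 6)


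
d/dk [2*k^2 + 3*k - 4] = 4*k + 3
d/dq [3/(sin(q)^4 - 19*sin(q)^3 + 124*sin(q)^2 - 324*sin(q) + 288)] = 3*(-4*sin(q)^3 + 57*sin(q)^2 - 248*sin(q) + 324)*cos(q)/(sin(q)^4 - 19*sin(q)^3 + 124*sin(q)^2 - 324*sin(q) + 288)^2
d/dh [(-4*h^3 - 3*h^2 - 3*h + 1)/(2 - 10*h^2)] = (20*h^4 - 27*h^2 + 4*h - 3)/(2*(25*h^4 - 10*h^2 + 1))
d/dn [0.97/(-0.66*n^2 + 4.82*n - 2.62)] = (1.2804*n - 4.6754)/(0.66*n^2 - 4.82*n + 2.62)^2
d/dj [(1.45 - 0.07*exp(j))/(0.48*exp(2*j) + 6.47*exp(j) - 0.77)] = (0.0336*exp(2*j) - 1.392*exp(j) - 9.3276)*exp(j)/(0.2304*exp(4*j) + 6.2112*exp(3*j) + 41.1217*exp(2*j) - 9.9638*exp(j) + 0.5929)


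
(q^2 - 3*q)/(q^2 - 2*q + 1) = q*(q - 3)/(q^2 - 2*q + 1)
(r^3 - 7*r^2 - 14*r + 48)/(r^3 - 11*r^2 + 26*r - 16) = (r + 3)/(r - 1)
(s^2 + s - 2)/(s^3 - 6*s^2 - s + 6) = (s + 2)/(s^2 - 5*s - 6)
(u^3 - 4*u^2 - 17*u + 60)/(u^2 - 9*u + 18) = (u^2 - u - 20)/(u - 6)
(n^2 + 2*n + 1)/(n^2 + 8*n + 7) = (n + 1)/(n + 7)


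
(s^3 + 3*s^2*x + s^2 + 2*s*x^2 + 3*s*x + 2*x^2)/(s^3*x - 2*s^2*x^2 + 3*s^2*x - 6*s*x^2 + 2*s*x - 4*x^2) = (-s^2 - 3*s*x - 2*x^2)/(x*(-s^2 + 2*s*x - 2*s + 4*x))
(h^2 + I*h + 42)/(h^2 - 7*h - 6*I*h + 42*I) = (h + 7*I)/(h - 7)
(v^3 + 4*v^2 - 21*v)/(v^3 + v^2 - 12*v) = (v + 7)/(v + 4)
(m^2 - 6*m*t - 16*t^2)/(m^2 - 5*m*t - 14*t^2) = (-m + 8*t)/(-m + 7*t)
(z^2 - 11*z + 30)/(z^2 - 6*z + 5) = (z - 6)/(z - 1)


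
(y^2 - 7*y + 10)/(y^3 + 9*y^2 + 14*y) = (y^2 - 7*y + 10)/(y*(y^2 + 9*y + 14))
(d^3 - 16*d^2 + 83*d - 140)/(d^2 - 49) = (d^2 - 9*d + 20)/(d + 7)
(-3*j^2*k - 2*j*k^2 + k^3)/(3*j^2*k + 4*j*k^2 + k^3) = (-3*j + k)/(3*j + k)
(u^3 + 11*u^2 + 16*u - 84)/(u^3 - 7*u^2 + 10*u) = (u^2 + 13*u + 42)/(u*(u - 5))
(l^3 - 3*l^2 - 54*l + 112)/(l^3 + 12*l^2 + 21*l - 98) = (l - 8)/(l + 7)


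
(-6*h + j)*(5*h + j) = -30*h^2 - h*j + j^2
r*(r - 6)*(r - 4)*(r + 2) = r^4 - 8*r^3 + 4*r^2 + 48*r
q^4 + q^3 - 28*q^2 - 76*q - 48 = (q - 6)*(q + 1)*(q + 2)*(q + 4)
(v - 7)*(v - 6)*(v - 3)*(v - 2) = v^4 - 18*v^3 + 113*v^2 - 288*v + 252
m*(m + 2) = m^2 + 2*m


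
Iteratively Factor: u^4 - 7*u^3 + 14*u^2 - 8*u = (u - 2)*(u^3 - 5*u^2 + 4*u) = u*(u - 2)*(u^2 - 5*u + 4) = u*(u - 4)*(u - 2)*(u - 1)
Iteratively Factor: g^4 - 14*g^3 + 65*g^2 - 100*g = (g)*(g^3 - 14*g^2 + 65*g - 100) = g*(g - 5)*(g^2 - 9*g + 20) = g*(g - 5)*(g - 4)*(g - 5)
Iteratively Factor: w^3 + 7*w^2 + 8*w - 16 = (w + 4)*(w^2 + 3*w - 4) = (w + 4)^2*(w - 1)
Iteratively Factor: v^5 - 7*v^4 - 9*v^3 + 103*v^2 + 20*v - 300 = (v + 3)*(v^4 - 10*v^3 + 21*v^2 + 40*v - 100) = (v - 5)*(v + 3)*(v^3 - 5*v^2 - 4*v + 20) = (v - 5)^2*(v + 3)*(v^2 - 4) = (v - 5)^2*(v + 2)*(v + 3)*(v - 2)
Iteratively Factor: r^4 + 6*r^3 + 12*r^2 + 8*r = (r)*(r^3 + 6*r^2 + 12*r + 8) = r*(r + 2)*(r^2 + 4*r + 4) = r*(r + 2)^2*(r + 2)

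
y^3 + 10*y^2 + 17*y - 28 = (y - 1)*(y + 4)*(y + 7)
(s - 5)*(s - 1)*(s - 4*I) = s^3 - 6*s^2 - 4*I*s^2 + 5*s + 24*I*s - 20*I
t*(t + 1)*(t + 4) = t^3 + 5*t^2 + 4*t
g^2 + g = g*(g + 1)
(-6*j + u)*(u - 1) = -6*j*u + 6*j + u^2 - u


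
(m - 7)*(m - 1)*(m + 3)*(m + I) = m^4 - 5*m^3 + I*m^3 - 17*m^2 - 5*I*m^2 + 21*m - 17*I*m + 21*I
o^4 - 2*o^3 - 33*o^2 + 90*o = o*(o - 5)*(o - 3)*(o + 6)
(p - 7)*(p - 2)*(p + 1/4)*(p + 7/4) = p^4 - 7*p^3 - 57*p^2/16 + 385*p/16 + 49/8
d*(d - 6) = d^2 - 6*d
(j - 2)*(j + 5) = j^2 + 3*j - 10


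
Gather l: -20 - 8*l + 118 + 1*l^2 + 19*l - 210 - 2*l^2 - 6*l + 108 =-l^2 + 5*l - 4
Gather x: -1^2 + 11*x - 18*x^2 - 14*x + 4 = -18*x^2 - 3*x + 3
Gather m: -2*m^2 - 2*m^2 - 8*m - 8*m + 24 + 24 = -4*m^2 - 16*m + 48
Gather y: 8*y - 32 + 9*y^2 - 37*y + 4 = 9*y^2 - 29*y - 28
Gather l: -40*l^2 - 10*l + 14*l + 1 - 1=-40*l^2 + 4*l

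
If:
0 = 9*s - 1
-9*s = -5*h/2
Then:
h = 2/5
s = 1/9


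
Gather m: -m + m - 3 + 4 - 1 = 0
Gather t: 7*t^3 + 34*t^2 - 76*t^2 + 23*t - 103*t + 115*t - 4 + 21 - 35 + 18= 7*t^3 - 42*t^2 + 35*t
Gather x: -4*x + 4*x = 0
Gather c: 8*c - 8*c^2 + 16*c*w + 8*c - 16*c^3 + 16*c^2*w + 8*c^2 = -16*c^3 + 16*c^2*w + c*(16*w + 16)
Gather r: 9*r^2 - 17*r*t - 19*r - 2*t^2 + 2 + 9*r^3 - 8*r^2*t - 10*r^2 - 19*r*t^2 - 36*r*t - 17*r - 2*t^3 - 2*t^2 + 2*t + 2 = 9*r^3 + r^2*(-8*t - 1) + r*(-19*t^2 - 53*t - 36) - 2*t^3 - 4*t^2 + 2*t + 4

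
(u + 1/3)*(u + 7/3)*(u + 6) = u^3 + 26*u^2/3 + 151*u/9 + 14/3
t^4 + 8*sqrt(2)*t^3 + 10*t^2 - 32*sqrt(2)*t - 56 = (t - 2)*(t + 2)*(t + sqrt(2))*(t + 7*sqrt(2))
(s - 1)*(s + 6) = s^2 + 5*s - 6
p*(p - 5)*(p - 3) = p^3 - 8*p^2 + 15*p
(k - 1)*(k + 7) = k^2 + 6*k - 7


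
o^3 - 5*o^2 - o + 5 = (o - 5)*(o - 1)*(o + 1)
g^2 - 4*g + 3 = (g - 3)*(g - 1)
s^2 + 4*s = s*(s + 4)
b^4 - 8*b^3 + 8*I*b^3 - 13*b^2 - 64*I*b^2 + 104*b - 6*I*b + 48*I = (b - 8)*(b + I)^2*(b + 6*I)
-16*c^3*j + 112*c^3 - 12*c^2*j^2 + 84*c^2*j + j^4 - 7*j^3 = (-4*c + j)*(2*c + j)^2*(j - 7)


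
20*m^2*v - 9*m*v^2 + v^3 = v*(-5*m + v)*(-4*m + v)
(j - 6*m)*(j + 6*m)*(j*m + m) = j^3*m + j^2*m - 36*j*m^3 - 36*m^3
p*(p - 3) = p^2 - 3*p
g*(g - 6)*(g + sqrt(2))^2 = g^4 - 6*g^3 + 2*sqrt(2)*g^3 - 12*sqrt(2)*g^2 + 2*g^2 - 12*g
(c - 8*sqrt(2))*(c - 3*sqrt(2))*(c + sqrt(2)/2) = c^3 - 21*sqrt(2)*c^2/2 + 37*c + 24*sqrt(2)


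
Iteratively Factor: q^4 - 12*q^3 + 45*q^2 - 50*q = (q - 2)*(q^3 - 10*q^2 + 25*q) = q*(q - 2)*(q^2 - 10*q + 25) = q*(q - 5)*(q - 2)*(q - 5)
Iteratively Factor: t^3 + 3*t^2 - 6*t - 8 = (t + 1)*(t^2 + 2*t - 8) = (t - 2)*(t + 1)*(t + 4)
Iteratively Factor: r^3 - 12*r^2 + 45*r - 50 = (r - 5)*(r^2 - 7*r + 10) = (r - 5)*(r - 2)*(r - 5)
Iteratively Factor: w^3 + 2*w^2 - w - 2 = (w - 1)*(w^2 + 3*w + 2) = (w - 1)*(w + 1)*(w + 2)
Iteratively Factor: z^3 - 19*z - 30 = (z + 3)*(z^2 - 3*z - 10) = (z - 5)*(z + 3)*(z + 2)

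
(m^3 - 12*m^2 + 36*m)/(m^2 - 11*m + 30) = m*(m - 6)/(m - 5)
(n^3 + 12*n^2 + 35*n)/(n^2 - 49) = n*(n + 5)/(n - 7)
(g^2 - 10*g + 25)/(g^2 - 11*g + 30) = (g - 5)/(g - 6)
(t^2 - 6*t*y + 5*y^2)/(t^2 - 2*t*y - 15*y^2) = (t - y)/(t + 3*y)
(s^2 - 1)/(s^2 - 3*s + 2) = (s + 1)/(s - 2)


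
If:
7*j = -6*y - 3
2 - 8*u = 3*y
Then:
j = -6*y/7 - 3/7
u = 1/4 - 3*y/8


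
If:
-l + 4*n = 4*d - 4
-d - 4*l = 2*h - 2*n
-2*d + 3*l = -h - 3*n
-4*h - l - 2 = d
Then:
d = 28/15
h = -67/60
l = 3/5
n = 61/60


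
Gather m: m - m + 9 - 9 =0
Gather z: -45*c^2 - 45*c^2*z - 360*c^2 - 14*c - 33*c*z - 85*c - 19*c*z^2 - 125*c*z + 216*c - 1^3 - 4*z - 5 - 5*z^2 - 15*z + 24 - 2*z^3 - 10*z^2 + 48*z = -405*c^2 + 117*c - 2*z^3 + z^2*(-19*c - 15) + z*(-45*c^2 - 158*c + 29) + 18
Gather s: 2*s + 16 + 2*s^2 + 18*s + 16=2*s^2 + 20*s + 32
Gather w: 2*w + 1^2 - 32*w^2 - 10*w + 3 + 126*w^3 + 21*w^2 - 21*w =126*w^3 - 11*w^2 - 29*w + 4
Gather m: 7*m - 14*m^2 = -14*m^2 + 7*m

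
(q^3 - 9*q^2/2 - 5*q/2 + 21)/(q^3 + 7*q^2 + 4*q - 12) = (2*q^2 - 13*q + 21)/(2*(q^2 + 5*q - 6))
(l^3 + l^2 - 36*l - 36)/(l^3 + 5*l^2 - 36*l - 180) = (l + 1)/(l + 5)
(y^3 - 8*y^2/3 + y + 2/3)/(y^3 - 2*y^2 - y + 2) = (y + 1/3)/(y + 1)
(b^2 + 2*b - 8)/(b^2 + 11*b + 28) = (b - 2)/(b + 7)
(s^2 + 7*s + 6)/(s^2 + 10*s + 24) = (s + 1)/(s + 4)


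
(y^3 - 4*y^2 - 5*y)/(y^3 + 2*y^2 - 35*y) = (y + 1)/(y + 7)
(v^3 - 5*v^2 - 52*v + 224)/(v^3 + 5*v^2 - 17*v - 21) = (v^2 - 12*v + 32)/(v^2 - 2*v - 3)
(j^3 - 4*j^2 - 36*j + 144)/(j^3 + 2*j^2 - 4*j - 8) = (j^3 - 4*j^2 - 36*j + 144)/(j^3 + 2*j^2 - 4*j - 8)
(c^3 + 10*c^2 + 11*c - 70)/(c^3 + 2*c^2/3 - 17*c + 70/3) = 3*(c + 7)/(3*c - 7)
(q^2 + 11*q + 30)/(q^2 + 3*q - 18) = (q + 5)/(q - 3)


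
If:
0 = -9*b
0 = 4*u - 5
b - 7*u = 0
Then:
No Solution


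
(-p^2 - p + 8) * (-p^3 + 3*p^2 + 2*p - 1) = p^5 - 2*p^4 - 13*p^3 + 23*p^2 + 17*p - 8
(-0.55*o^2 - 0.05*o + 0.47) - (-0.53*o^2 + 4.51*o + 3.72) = -0.02*o^2 - 4.56*o - 3.25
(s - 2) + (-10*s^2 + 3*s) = -10*s^2 + 4*s - 2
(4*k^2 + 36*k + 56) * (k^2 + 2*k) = 4*k^4 + 44*k^3 + 128*k^2 + 112*k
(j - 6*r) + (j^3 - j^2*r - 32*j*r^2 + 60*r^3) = j^3 - j^2*r - 32*j*r^2 + j + 60*r^3 - 6*r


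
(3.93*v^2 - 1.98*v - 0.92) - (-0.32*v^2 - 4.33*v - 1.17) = 4.25*v^2 + 2.35*v + 0.25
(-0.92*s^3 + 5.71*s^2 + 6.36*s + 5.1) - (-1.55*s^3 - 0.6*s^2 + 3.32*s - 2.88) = 0.63*s^3 + 6.31*s^2 + 3.04*s + 7.98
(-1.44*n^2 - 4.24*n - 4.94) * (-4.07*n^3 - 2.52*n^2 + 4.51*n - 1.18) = 5.8608*n^5 + 20.8856*n^4 + 24.2962*n^3 - 4.9744*n^2 - 17.2762*n + 5.8292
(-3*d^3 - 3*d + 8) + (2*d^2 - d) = -3*d^3 + 2*d^2 - 4*d + 8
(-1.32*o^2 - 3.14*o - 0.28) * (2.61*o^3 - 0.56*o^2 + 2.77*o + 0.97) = -3.4452*o^5 - 7.4562*o^4 - 2.6288*o^3 - 9.8214*o^2 - 3.8214*o - 0.2716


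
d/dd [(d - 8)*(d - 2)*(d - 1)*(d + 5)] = 4*d^3 - 18*d^2 - 58*d + 114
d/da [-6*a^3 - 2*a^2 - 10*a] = -18*a^2 - 4*a - 10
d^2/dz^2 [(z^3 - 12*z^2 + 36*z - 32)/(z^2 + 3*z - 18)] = 6*(33*z^3 - 302*z^2 + 876*z - 936)/(z^6 + 9*z^5 - 27*z^4 - 297*z^3 + 486*z^2 + 2916*z - 5832)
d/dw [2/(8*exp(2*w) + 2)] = -8*exp(2*w)/(4*exp(2*w) + 1)^2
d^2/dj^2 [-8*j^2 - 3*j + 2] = -16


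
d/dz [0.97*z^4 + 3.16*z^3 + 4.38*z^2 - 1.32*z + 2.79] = 3.88*z^3 + 9.48*z^2 + 8.76*z - 1.32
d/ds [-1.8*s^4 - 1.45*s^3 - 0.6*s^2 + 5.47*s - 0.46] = -7.2*s^3 - 4.35*s^2 - 1.2*s + 5.47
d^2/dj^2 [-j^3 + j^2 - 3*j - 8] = 2 - 6*j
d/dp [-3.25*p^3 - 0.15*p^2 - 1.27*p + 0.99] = -9.75*p^2 - 0.3*p - 1.27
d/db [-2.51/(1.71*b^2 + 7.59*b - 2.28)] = (8.5842*b + 19.0509)/(1.71*b^2 + 7.59*b - 2.28)^2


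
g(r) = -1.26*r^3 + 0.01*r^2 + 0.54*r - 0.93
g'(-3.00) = -33.54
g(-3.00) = 31.56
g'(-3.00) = -33.54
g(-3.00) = 31.56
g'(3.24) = -39.08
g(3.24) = -41.93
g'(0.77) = -1.69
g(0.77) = -1.08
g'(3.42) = -43.60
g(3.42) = -49.37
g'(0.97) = -3.00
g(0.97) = -1.55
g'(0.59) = -0.76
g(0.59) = -0.87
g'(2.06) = -15.46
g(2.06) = -10.79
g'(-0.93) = -2.75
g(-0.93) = -0.41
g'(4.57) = -78.31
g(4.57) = -118.51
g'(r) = -3.78*r^2 + 0.02*r + 0.54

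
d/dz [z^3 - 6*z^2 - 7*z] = 3*z^2 - 12*z - 7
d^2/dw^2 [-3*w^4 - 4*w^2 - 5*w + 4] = -36*w^2 - 8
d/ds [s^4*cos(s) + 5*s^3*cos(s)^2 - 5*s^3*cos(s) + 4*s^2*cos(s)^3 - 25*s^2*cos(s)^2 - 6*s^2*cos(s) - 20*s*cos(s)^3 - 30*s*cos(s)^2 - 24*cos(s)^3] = -s^4*sin(s) + 5*s^3*sin(s) - 5*s^3*sin(2*s) + 4*s^3*cos(s) - 12*s^2*sin(s)*cos(s)^2 + 6*s^2*sin(s) + 25*s^2*sin(2*s) + 15*s^2*cos(s)^2 - 15*s^2*cos(s) + 60*s*sin(s)*cos(s)^2 + 30*s*sin(2*s) + 8*s*cos(s)^3 - 50*s*cos(s)^2 - 12*s*cos(s) + 72*sin(s)*cos(s)^2 - 20*cos(s)^3 - 30*cos(s)^2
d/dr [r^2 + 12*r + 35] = 2*r + 12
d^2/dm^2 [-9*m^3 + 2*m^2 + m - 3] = 4 - 54*m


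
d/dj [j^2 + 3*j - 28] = 2*j + 3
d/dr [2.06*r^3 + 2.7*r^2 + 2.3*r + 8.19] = 6.18*r^2 + 5.4*r + 2.3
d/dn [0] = 0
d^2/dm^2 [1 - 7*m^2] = -14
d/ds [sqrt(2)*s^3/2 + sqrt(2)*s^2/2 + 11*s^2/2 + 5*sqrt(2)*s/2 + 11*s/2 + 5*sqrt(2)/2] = 3*sqrt(2)*s^2/2 + sqrt(2)*s + 11*s + 5*sqrt(2)/2 + 11/2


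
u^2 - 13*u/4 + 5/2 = (u - 2)*(u - 5/4)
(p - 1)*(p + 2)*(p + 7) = p^3 + 8*p^2 + 5*p - 14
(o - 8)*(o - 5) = o^2 - 13*o + 40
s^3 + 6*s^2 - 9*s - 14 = (s - 2)*(s + 1)*(s + 7)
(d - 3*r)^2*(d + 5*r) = d^3 - d^2*r - 21*d*r^2 + 45*r^3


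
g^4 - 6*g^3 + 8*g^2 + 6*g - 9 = (g - 3)^2*(g - 1)*(g + 1)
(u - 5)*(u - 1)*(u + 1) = u^3 - 5*u^2 - u + 5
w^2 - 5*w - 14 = (w - 7)*(w + 2)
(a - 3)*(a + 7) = a^2 + 4*a - 21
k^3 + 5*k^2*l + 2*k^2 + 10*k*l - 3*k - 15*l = (k - 1)*(k + 3)*(k + 5*l)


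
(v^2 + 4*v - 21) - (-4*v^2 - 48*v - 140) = 5*v^2 + 52*v + 119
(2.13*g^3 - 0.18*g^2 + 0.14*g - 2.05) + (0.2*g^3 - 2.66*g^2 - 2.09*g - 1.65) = 2.33*g^3 - 2.84*g^2 - 1.95*g - 3.7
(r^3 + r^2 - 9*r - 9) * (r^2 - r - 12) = r^5 - 22*r^3 - 12*r^2 + 117*r + 108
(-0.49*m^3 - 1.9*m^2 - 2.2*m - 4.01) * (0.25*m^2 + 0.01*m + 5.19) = -0.1225*m^5 - 0.4799*m^4 - 3.1121*m^3 - 10.8855*m^2 - 11.4581*m - 20.8119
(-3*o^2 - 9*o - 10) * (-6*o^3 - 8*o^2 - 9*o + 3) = 18*o^5 + 78*o^4 + 159*o^3 + 152*o^2 + 63*o - 30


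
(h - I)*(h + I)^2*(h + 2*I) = h^4 + 3*I*h^3 - h^2 + 3*I*h - 2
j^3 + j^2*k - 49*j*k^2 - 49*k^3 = (j - 7*k)*(j + k)*(j + 7*k)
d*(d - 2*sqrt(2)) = d^2 - 2*sqrt(2)*d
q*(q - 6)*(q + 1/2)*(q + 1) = q^4 - 9*q^3/2 - 17*q^2/2 - 3*q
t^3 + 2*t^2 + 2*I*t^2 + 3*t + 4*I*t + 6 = (t + 2)*(t - I)*(t + 3*I)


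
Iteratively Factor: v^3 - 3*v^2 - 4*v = (v)*(v^2 - 3*v - 4) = v*(v + 1)*(v - 4)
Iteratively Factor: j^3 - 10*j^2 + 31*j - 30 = (j - 5)*(j^2 - 5*j + 6) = (j - 5)*(j - 2)*(j - 3)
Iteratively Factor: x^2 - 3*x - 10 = (x - 5)*(x + 2)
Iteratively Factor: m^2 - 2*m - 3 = (m - 3)*(m + 1)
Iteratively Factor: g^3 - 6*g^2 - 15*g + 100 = (g + 4)*(g^2 - 10*g + 25) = (g - 5)*(g + 4)*(g - 5)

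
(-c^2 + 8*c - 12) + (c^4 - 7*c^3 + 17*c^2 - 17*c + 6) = c^4 - 7*c^3 + 16*c^2 - 9*c - 6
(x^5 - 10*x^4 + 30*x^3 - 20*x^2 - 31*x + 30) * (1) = x^5 - 10*x^4 + 30*x^3 - 20*x^2 - 31*x + 30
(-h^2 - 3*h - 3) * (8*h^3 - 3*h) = -8*h^5 - 24*h^4 - 21*h^3 + 9*h^2 + 9*h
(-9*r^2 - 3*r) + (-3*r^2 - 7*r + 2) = -12*r^2 - 10*r + 2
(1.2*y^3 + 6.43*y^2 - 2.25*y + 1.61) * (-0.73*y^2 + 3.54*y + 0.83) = -0.876*y^5 - 0.445899999999999*y^4 + 25.4007*y^3 - 3.8034*y^2 + 3.8319*y + 1.3363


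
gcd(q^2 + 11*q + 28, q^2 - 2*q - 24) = q + 4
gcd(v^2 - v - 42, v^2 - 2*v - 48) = v + 6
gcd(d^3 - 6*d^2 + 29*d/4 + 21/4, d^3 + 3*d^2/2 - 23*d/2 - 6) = d^2 - 5*d/2 - 3/2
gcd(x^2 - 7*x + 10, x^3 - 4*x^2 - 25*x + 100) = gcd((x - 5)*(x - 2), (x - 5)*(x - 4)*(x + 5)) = x - 5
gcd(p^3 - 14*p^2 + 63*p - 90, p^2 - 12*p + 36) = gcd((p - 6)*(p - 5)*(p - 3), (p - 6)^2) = p - 6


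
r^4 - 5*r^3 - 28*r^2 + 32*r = r*(r - 8)*(r - 1)*(r + 4)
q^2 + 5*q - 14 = (q - 2)*(q + 7)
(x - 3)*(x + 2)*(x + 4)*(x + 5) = x^4 + 8*x^3 + 5*x^2 - 74*x - 120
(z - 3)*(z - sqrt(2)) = z^2 - 3*z - sqrt(2)*z + 3*sqrt(2)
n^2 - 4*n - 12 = (n - 6)*(n + 2)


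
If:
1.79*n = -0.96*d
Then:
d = -1.86458333333333*n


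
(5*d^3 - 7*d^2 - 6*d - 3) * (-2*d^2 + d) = -10*d^5 + 19*d^4 + 5*d^3 - 3*d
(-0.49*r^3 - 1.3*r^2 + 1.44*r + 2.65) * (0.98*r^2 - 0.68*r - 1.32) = -0.4802*r^5 - 0.9408*r^4 + 2.942*r^3 + 3.3338*r^2 - 3.7028*r - 3.498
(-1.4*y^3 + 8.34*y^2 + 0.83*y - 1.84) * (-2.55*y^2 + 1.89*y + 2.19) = 3.57*y^5 - 23.913*y^4 + 10.5801*y^3 + 24.5253*y^2 - 1.6599*y - 4.0296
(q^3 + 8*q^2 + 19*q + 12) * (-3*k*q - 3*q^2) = -3*k*q^4 - 24*k*q^3 - 57*k*q^2 - 36*k*q - 3*q^5 - 24*q^4 - 57*q^3 - 36*q^2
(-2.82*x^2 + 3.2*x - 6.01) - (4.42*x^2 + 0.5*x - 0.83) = -7.24*x^2 + 2.7*x - 5.18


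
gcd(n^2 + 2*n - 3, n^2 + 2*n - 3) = n^2 + 2*n - 3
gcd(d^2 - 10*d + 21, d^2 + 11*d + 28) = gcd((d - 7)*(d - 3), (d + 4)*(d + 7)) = 1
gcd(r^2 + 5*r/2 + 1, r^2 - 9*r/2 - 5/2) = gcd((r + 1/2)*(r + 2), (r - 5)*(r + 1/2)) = r + 1/2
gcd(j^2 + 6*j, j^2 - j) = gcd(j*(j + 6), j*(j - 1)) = j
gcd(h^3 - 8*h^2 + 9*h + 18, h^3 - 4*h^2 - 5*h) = h + 1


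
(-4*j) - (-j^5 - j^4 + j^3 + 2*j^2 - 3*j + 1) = j^5 + j^4 - j^3 - 2*j^2 - j - 1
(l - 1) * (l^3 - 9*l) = l^4 - l^3 - 9*l^2 + 9*l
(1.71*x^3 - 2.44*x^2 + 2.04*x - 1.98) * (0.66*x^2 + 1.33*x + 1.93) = 1.1286*x^5 + 0.6639*x^4 + 1.4015*x^3 - 3.3028*x^2 + 1.3038*x - 3.8214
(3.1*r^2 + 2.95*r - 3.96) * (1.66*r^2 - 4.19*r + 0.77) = 5.146*r^4 - 8.092*r^3 - 16.5471*r^2 + 18.8639*r - 3.0492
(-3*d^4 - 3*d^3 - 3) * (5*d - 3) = -15*d^5 - 6*d^4 + 9*d^3 - 15*d + 9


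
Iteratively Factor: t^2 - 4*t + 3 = (t - 3)*(t - 1)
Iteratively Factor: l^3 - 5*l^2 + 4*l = (l)*(l^2 - 5*l + 4) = l*(l - 1)*(l - 4)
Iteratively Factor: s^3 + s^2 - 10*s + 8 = (s + 4)*(s^2 - 3*s + 2) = (s - 2)*(s + 4)*(s - 1)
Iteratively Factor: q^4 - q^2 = (q - 1)*(q^3 + q^2) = q*(q - 1)*(q^2 + q) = q^2*(q - 1)*(q + 1)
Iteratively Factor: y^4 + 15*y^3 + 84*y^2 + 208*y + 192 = (y + 4)*(y^3 + 11*y^2 + 40*y + 48) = (y + 3)*(y + 4)*(y^2 + 8*y + 16) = (y + 3)*(y + 4)^2*(y + 4)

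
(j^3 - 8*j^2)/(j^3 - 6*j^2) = (j - 8)/(j - 6)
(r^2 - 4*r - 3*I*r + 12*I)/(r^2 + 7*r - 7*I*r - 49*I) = (r^2 - r*(4 + 3*I) + 12*I)/(r^2 + 7*r*(1 - I) - 49*I)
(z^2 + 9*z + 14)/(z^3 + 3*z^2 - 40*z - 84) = 1/(z - 6)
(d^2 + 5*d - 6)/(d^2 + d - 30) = (d - 1)/(d - 5)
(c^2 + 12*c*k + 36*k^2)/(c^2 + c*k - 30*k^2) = (c + 6*k)/(c - 5*k)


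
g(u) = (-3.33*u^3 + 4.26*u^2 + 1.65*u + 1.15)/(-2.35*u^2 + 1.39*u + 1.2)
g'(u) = (4.7*u - 1.39)*(-3.33*u^3 + 4.26*u^2 + 1.65*u + 1.15)/(-2.35*u^2 + 1.39*u + 1.2)^2 + (-9.99*u^2 + 8.52*u + 1.65)/(-2.35*u^2 + 1.39*u + 1.2) = (7.8255*u^4 - 9.2574*u^3 - 2.1891*u^2 + 15.629*u + 0.3815)/(5.5225*u^4 - 6.533*u^3 - 3.7079*u^2 + 3.336*u + 1.44)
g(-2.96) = -5.10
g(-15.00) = -22.20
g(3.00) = 2.88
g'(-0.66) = -12.27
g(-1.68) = -3.37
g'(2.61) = 1.80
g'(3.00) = 1.65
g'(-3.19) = 1.41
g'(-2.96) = 1.40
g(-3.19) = -5.43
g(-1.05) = -2.80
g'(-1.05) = 0.22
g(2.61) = 2.21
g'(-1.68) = 1.23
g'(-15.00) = 1.42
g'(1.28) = 24.24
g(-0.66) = -3.88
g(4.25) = 4.83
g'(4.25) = 1.50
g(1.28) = -3.74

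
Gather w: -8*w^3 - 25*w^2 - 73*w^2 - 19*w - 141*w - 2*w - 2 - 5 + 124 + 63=-8*w^3 - 98*w^2 - 162*w + 180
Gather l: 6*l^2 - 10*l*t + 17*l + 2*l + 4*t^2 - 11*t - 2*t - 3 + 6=6*l^2 + l*(19 - 10*t) + 4*t^2 - 13*t + 3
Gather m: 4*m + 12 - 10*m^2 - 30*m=-10*m^2 - 26*m + 12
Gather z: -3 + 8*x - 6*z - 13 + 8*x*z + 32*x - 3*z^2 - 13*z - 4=40*x - 3*z^2 + z*(8*x - 19) - 20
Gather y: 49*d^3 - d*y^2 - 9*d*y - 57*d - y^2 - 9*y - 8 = 49*d^3 - 57*d + y^2*(-d - 1) + y*(-9*d - 9) - 8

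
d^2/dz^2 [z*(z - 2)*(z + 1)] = 6*z - 2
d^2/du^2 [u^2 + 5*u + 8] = 2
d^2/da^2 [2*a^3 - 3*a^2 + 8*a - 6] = 12*a - 6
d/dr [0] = 0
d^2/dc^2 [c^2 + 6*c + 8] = 2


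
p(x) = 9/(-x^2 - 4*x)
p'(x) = 9*(2*x + 4)/(-x^2 - 4*x)^2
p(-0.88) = 3.28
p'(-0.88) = 2.67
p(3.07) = -0.41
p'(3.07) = 0.19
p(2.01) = -0.75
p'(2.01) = 0.49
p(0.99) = -1.82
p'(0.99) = 2.21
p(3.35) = -0.37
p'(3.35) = 0.16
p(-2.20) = 2.27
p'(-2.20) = -0.23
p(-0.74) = 3.73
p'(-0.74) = 3.90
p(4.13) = -0.27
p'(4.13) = 0.10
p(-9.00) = -0.20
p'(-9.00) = -0.06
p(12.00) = -0.05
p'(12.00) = 0.01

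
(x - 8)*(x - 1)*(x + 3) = x^3 - 6*x^2 - 19*x + 24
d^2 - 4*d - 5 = (d - 5)*(d + 1)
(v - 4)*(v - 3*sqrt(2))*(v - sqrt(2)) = v^3 - 4*sqrt(2)*v^2 - 4*v^2 + 6*v + 16*sqrt(2)*v - 24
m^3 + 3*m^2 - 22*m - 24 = (m - 4)*(m + 1)*(m + 6)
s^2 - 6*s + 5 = (s - 5)*(s - 1)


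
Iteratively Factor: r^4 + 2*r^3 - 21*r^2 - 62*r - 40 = (r - 5)*(r^3 + 7*r^2 + 14*r + 8) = (r - 5)*(r + 2)*(r^2 + 5*r + 4) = (r - 5)*(r + 2)*(r + 4)*(r + 1)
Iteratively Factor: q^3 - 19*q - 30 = (q + 2)*(q^2 - 2*q - 15) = (q + 2)*(q + 3)*(q - 5)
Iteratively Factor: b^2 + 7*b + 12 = (b + 3)*(b + 4)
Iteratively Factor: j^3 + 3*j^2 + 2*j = (j + 2)*(j^2 + j) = (j + 1)*(j + 2)*(j)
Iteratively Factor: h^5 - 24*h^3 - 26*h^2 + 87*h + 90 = (h + 1)*(h^4 - h^3 - 23*h^2 - 3*h + 90) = (h + 1)*(h + 3)*(h^3 - 4*h^2 - 11*h + 30) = (h - 2)*(h + 1)*(h + 3)*(h^2 - 2*h - 15) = (h - 5)*(h - 2)*(h + 1)*(h + 3)*(h + 3)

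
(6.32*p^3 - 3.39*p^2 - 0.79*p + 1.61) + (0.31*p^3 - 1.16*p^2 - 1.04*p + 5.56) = 6.63*p^3 - 4.55*p^2 - 1.83*p + 7.17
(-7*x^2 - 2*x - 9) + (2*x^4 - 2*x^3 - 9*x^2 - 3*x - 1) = 2*x^4 - 2*x^3 - 16*x^2 - 5*x - 10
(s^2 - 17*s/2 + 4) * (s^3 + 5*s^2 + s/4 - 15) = s^5 - 7*s^4/2 - 153*s^3/4 + 23*s^2/8 + 257*s/2 - 60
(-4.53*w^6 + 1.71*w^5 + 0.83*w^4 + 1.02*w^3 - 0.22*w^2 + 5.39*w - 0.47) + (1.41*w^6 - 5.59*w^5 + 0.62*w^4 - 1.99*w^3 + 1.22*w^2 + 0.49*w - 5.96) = -3.12*w^6 - 3.88*w^5 + 1.45*w^4 - 0.97*w^3 + 1.0*w^2 + 5.88*w - 6.43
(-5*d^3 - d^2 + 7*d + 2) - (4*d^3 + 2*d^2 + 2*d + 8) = -9*d^3 - 3*d^2 + 5*d - 6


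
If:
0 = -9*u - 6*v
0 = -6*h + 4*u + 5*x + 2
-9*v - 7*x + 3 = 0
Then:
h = 191*x/162 + 5/27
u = 14*x/27 - 2/9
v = 1/3 - 7*x/9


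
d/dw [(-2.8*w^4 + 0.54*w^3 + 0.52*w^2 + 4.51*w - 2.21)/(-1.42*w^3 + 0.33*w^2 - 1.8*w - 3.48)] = (3.976*w^6 - 1.848*w^5 + 16.0366*w^4 + 49.8404*w^3 - 17.4765*w^2 - 2.1606*w - 19.6728)/(2.0164*w^6 - 0.9372*w^5 + 5.2209*w^4 + 8.6952*w^3 + 0.9432*w^2 + 12.528*w + 12.1104)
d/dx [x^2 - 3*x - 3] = 2*x - 3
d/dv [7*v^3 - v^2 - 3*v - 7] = 21*v^2 - 2*v - 3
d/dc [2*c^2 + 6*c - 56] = 4*c + 6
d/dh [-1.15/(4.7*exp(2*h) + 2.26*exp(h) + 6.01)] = (10.81*exp(h) + 2.599)*exp(h)/(4.7*exp(2*h) + 2.26*exp(h) + 6.01)^2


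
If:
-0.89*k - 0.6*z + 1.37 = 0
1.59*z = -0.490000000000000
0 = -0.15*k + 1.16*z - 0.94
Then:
No Solution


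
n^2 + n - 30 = (n - 5)*(n + 6)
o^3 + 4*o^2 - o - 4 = (o - 1)*(o + 1)*(o + 4)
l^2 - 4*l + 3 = (l - 3)*(l - 1)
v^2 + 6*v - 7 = (v - 1)*(v + 7)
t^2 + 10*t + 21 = (t + 3)*(t + 7)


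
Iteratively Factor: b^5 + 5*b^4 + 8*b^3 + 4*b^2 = (b + 2)*(b^4 + 3*b^3 + 2*b^2) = b*(b + 2)*(b^3 + 3*b^2 + 2*b) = b^2*(b + 2)*(b^2 + 3*b + 2) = b^2*(b + 2)^2*(b + 1)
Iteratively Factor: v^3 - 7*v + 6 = (v - 1)*(v^2 + v - 6) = (v - 2)*(v - 1)*(v + 3)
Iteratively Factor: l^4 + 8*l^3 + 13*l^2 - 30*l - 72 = (l - 2)*(l^3 + 10*l^2 + 33*l + 36) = (l - 2)*(l + 3)*(l^2 + 7*l + 12) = (l - 2)*(l + 3)*(l + 4)*(l + 3)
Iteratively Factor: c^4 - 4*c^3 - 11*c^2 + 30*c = (c - 2)*(c^3 - 2*c^2 - 15*c) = (c - 5)*(c - 2)*(c^2 + 3*c) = c*(c - 5)*(c - 2)*(c + 3)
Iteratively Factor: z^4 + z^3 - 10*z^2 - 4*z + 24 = (z + 2)*(z^3 - z^2 - 8*z + 12) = (z - 2)*(z + 2)*(z^2 + z - 6) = (z - 2)*(z + 2)*(z + 3)*(z - 2)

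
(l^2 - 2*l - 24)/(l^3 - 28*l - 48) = 1/(l + 2)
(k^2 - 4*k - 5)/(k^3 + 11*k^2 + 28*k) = (k^2 - 4*k - 5)/(k*(k^2 + 11*k + 28))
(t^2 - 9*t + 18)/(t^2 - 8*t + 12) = (t - 3)/(t - 2)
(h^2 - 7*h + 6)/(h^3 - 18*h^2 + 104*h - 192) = (h - 1)/(h^2 - 12*h + 32)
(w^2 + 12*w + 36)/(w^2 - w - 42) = (w + 6)/(w - 7)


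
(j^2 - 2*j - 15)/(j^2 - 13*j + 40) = (j + 3)/(j - 8)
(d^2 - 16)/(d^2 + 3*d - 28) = (d + 4)/(d + 7)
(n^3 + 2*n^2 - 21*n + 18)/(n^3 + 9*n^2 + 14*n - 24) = (n - 3)/(n + 4)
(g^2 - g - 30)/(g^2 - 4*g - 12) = (g + 5)/(g + 2)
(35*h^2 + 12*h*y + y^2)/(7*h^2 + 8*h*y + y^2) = (5*h + y)/(h + y)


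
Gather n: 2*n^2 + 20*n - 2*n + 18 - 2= 2*n^2 + 18*n + 16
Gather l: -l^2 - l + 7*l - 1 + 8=-l^2 + 6*l + 7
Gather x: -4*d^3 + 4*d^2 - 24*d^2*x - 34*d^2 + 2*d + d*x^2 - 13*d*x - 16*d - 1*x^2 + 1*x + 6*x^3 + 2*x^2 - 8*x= -4*d^3 - 30*d^2 - 14*d + 6*x^3 + x^2*(d + 1) + x*(-24*d^2 - 13*d - 7)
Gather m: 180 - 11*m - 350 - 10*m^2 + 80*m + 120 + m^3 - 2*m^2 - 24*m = m^3 - 12*m^2 + 45*m - 50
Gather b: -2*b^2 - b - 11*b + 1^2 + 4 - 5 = -2*b^2 - 12*b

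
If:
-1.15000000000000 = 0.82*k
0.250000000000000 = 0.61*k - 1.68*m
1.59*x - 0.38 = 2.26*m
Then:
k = -1.40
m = -0.66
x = -0.70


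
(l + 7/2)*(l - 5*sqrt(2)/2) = l^2 - 5*sqrt(2)*l/2 + 7*l/2 - 35*sqrt(2)/4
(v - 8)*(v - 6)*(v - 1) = v^3 - 15*v^2 + 62*v - 48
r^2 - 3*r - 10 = (r - 5)*(r + 2)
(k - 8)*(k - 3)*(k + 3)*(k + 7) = k^4 - k^3 - 65*k^2 + 9*k + 504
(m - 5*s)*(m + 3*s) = m^2 - 2*m*s - 15*s^2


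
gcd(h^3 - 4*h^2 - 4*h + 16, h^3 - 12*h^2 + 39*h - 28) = h - 4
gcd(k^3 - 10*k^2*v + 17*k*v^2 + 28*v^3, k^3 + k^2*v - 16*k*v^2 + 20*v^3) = 1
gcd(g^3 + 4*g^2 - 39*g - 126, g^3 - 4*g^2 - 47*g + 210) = g^2 + g - 42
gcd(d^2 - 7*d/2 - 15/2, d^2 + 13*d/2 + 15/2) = d + 3/2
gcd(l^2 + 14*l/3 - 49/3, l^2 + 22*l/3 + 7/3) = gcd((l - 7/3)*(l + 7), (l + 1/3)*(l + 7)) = l + 7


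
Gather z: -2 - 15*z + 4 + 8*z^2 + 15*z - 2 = 8*z^2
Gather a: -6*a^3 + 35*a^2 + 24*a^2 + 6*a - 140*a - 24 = -6*a^3 + 59*a^2 - 134*a - 24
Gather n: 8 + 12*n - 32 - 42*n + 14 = -30*n - 10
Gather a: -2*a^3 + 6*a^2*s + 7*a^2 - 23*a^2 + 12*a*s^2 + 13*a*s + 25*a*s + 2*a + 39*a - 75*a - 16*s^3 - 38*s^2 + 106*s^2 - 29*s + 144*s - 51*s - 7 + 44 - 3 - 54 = -2*a^3 + a^2*(6*s - 16) + a*(12*s^2 + 38*s - 34) - 16*s^3 + 68*s^2 + 64*s - 20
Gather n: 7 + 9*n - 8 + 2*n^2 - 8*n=2*n^2 + n - 1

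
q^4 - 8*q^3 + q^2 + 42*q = q*(q - 7)*(q - 3)*(q + 2)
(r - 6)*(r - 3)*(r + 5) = r^3 - 4*r^2 - 27*r + 90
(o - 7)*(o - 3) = o^2 - 10*o + 21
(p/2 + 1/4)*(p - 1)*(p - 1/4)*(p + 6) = p^4/2 + 21*p^3/8 - 39*p^2/16 - 17*p/16 + 3/8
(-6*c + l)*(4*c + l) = -24*c^2 - 2*c*l + l^2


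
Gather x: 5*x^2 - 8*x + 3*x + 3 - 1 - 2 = 5*x^2 - 5*x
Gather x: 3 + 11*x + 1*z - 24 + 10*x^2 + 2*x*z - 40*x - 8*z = 10*x^2 + x*(2*z - 29) - 7*z - 21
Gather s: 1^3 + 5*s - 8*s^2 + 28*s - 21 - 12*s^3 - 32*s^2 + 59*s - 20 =-12*s^3 - 40*s^2 + 92*s - 40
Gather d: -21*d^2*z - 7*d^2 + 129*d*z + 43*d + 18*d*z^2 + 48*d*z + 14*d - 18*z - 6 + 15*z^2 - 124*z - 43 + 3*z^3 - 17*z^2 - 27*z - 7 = d^2*(-21*z - 7) + d*(18*z^2 + 177*z + 57) + 3*z^3 - 2*z^2 - 169*z - 56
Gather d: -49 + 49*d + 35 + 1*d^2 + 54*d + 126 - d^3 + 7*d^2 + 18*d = -d^3 + 8*d^2 + 121*d + 112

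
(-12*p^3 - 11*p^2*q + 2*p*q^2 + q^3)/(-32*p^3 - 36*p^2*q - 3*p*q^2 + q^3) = (3*p - q)/(8*p - q)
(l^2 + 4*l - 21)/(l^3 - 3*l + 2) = (l^2 + 4*l - 21)/(l^3 - 3*l + 2)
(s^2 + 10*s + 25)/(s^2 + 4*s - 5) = (s + 5)/(s - 1)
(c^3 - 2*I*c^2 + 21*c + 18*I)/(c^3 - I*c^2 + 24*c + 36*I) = (c + I)/(c + 2*I)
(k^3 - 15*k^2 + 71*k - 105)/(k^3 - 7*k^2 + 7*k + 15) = (k - 7)/(k + 1)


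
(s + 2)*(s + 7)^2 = s^3 + 16*s^2 + 77*s + 98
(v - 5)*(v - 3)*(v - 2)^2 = v^4 - 12*v^3 + 51*v^2 - 92*v + 60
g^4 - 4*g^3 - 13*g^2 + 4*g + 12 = (g - 6)*(g - 1)*(g + 1)*(g + 2)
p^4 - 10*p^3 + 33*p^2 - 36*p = p*(p - 4)*(p - 3)^2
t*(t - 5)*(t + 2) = t^3 - 3*t^2 - 10*t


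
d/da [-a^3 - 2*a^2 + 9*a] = -3*a^2 - 4*a + 9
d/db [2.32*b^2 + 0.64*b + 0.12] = 4.64*b + 0.64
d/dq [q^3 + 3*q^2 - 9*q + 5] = 3*q^2 + 6*q - 9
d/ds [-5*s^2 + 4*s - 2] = 4 - 10*s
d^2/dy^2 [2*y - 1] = 0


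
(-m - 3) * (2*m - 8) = -2*m^2 + 2*m + 24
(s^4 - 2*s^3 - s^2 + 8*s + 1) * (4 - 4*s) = -4*s^5 + 12*s^4 - 4*s^3 - 36*s^2 + 28*s + 4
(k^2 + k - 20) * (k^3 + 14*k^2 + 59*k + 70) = k^5 + 15*k^4 + 53*k^3 - 151*k^2 - 1110*k - 1400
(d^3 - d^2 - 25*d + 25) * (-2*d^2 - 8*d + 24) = -2*d^5 - 6*d^4 + 82*d^3 + 126*d^2 - 800*d + 600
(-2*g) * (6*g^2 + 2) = -12*g^3 - 4*g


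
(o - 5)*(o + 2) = o^2 - 3*o - 10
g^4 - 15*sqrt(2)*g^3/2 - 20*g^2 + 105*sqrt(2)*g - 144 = (g - 8*sqrt(2))*(g - 3*sqrt(2)/2)*(g - sqrt(2))*(g + 3*sqrt(2))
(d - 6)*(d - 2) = d^2 - 8*d + 12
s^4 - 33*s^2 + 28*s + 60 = (s - 5)*(s - 2)*(s + 1)*(s + 6)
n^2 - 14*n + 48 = (n - 8)*(n - 6)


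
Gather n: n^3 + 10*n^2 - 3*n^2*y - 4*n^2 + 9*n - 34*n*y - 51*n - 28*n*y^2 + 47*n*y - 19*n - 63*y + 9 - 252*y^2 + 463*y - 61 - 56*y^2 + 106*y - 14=n^3 + n^2*(6 - 3*y) + n*(-28*y^2 + 13*y - 61) - 308*y^2 + 506*y - 66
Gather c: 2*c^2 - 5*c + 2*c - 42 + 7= 2*c^2 - 3*c - 35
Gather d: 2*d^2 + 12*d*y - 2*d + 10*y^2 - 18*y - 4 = 2*d^2 + d*(12*y - 2) + 10*y^2 - 18*y - 4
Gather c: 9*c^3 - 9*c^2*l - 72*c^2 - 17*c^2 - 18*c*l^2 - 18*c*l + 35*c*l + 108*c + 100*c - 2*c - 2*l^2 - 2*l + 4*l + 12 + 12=9*c^3 + c^2*(-9*l - 89) + c*(-18*l^2 + 17*l + 206) - 2*l^2 + 2*l + 24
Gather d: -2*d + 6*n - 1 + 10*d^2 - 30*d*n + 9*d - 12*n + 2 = 10*d^2 + d*(7 - 30*n) - 6*n + 1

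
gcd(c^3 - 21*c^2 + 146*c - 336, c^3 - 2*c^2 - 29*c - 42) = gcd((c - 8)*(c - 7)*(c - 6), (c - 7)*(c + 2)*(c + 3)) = c - 7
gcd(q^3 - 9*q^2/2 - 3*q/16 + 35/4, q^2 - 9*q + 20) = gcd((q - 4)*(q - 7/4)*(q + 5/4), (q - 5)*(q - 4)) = q - 4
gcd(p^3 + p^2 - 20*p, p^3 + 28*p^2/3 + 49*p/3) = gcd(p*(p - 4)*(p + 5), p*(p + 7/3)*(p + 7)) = p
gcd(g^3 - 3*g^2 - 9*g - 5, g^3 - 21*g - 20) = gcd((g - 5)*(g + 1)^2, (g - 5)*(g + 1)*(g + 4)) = g^2 - 4*g - 5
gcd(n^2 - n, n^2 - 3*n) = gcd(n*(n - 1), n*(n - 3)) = n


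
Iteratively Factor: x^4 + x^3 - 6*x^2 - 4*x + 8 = (x + 2)*(x^3 - x^2 - 4*x + 4) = (x + 2)^2*(x^2 - 3*x + 2) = (x - 1)*(x + 2)^2*(x - 2)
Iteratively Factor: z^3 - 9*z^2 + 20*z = (z)*(z^2 - 9*z + 20) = z*(z - 5)*(z - 4)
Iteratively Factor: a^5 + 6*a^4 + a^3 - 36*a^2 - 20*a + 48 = (a + 4)*(a^4 + 2*a^3 - 7*a^2 - 8*a + 12) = (a + 3)*(a + 4)*(a^3 - a^2 - 4*a + 4) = (a + 2)*(a + 3)*(a + 4)*(a^2 - 3*a + 2) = (a - 1)*(a + 2)*(a + 3)*(a + 4)*(a - 2)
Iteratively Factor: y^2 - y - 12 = (y + 3)*(y - 4)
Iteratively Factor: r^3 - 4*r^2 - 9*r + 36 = (r - 3)*(r^2 - r - 12) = (r - 4)*(r - 3)*(r + 3)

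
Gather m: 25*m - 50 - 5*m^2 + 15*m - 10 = -5*m^2 + 40*m - 60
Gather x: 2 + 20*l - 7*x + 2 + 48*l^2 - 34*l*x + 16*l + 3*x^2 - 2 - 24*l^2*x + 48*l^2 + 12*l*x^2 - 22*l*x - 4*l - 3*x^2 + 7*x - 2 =96*l^2 + 12*l*x^2 + 32*l + x*(-24*l^2 - 56*l)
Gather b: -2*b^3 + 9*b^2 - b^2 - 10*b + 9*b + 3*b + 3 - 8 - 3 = -2*b^3 + 8*b^2 + 2*b - 8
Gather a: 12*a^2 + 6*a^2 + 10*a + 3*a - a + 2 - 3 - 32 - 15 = 18*a^2 + 12*a - 48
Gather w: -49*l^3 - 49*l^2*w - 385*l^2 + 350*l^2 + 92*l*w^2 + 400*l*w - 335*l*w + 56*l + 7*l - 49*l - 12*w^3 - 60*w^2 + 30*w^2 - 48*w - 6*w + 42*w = -49*l^3 - 35*l^2 + 14*l - 12*w^3 + w^2*(92*l - 30) + w*(-49*l^2 + 65*l - 12)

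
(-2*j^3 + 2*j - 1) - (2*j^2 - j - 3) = -2*j^3 - 2*j^2 + 3*j + 2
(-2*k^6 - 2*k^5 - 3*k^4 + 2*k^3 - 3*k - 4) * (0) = 0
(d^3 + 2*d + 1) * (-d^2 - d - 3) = -d^5 - d^4 - 5*d^3 - 3*d^2 - 7*d - 3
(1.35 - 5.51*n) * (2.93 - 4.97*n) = 27.3847*n^2 - 22.8538*n + 3.9555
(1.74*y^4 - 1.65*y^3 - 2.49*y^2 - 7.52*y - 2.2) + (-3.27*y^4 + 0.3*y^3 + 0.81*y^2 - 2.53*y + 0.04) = -1.53*y^4 - 1.35*y^3 - 1.68*y^2 - 10.05*y - 2.16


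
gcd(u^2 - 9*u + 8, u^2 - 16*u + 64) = u - 8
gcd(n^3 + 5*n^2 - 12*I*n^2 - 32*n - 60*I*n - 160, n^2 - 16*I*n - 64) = n - 8*I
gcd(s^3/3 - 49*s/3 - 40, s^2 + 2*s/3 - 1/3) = 1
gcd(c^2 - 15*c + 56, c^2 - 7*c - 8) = c - 8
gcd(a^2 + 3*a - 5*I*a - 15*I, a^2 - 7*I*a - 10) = a - 5*I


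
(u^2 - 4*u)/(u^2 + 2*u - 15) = u*(u - 4)/(u^2 + 2*u - 15)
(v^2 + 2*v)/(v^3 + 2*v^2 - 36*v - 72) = v/(v^2 - 36)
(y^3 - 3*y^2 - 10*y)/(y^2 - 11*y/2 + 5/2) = 2*y*(y + 2)/(2*y - 1)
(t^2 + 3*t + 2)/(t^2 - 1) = (t + 2)/(t - 1)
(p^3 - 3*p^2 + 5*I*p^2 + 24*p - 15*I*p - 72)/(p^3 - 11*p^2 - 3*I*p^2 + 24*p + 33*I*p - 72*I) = (p + 8*I)/(p - 8)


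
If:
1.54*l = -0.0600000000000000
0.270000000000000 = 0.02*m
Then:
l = -0.04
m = 13.50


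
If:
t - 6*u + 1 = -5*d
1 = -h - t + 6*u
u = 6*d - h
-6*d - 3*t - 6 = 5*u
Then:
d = -3/14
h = -15/14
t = -17/14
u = -3/14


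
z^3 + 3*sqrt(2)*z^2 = z^2*(z + 3*sqrt(2))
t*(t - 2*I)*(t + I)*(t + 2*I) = t^4 + I*t^3 + 4*t^2 + 4*I*t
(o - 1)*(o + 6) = o^2 + 5*o - 6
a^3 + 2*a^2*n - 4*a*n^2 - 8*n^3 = (a - 2*n)*(a + 2*n)^2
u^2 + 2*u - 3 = (u - 1)*(u + 3)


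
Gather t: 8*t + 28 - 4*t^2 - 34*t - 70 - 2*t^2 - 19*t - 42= -6*t^2 - 45*t - 84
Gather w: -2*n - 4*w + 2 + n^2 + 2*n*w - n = n^2 - 3*n + w*(2*n - 4) + 2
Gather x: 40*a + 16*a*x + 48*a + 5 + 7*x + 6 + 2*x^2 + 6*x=88*a + 2*x^2 + x*(16*a + 13) + 11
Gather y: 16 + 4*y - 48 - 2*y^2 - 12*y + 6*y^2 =4*y^2 - 8*y - 32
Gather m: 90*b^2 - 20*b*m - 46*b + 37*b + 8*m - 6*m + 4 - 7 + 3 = 90*b^2 - 9*b + m*(2 - 20*b)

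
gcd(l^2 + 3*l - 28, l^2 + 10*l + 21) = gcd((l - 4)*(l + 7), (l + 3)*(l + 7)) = l + 7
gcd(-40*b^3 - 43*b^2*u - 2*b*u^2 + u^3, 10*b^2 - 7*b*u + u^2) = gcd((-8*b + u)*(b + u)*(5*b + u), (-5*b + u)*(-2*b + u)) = 1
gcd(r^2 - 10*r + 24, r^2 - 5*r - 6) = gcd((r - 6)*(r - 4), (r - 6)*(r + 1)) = r - 6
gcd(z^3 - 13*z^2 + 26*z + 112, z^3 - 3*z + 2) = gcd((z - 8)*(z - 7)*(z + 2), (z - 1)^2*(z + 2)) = z + 2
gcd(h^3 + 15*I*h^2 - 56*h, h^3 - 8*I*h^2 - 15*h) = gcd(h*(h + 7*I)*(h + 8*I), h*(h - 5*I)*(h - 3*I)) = h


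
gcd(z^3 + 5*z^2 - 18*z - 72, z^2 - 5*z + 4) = z - 4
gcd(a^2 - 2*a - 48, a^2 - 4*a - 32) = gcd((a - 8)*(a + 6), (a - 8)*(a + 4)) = a - 8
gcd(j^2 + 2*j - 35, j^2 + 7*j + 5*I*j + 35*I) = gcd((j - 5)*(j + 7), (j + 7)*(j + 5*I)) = j + 7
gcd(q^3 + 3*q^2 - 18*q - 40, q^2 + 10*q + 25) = q + 5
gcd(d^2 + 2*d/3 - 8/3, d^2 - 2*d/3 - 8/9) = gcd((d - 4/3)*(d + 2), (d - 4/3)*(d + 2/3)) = d - 4/3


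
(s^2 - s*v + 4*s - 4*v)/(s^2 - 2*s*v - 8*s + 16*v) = (s^2 - s*v + 4*s - 4*v)/(s^2 - 2*s*v - 8*s + 16*v)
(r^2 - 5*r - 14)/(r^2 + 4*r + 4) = (r - 7)/(r + 2)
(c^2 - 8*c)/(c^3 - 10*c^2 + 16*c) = 1/(c - 2)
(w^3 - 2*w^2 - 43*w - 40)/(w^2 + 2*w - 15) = (w^2 - 7*w - 8)/(w - 3)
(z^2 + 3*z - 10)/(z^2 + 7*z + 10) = (z - 2)/(z + 2)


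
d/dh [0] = 0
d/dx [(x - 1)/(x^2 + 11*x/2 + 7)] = 2*(-2*x^2 + 4*x + 25)/(4*x^4 + 44*x^3 + 177*x^2 + 308*x + 196)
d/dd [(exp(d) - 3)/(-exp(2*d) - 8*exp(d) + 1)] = (2*(exp(d) - 3)*(exp(d) + 4) - exp(2*d) - 8*exp(d) + 1)*exp(d)/(exp(2*d) + 8*exp(d) - 1)^2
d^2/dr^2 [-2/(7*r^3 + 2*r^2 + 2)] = 4*(-r^2*(21*r + 4)^2 + (21*r + 2)*(7*r^3 + 2*r^2 + 2))/(7*r^3 + 2*r^2 + 2)^3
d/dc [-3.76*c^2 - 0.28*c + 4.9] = -7.52*c - 0.28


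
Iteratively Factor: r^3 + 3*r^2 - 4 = (r + 2)*(r^2 + r - 2) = (r + 2)^2*(r - 1)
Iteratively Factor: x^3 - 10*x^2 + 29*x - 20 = (x - 1)*(x^2 - 9*x + 20) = (x - 5)*(x - 1)*(x - 4)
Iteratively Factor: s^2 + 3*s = (s + 3)*(s)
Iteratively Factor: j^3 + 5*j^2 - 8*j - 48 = (j - 3)*(j^2 + 8*j + 16) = (j - 3)*(j + 4)*(j + 4)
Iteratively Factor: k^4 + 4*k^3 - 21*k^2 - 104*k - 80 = (k - 5)*(k^3 + 9*k^2 + 24*k + 16) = (k - 5)*(k + 4)*(k^2 + 5*k + 4) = (k - 5)*(k + 1)*(k + 4)*(k + 4)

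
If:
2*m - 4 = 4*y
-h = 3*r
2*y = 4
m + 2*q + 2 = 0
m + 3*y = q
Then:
No Solution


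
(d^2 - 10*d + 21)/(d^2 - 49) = (d - 3)/(d + 7)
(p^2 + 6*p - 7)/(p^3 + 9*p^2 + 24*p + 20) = (p^2 + 6*p - 7)/(p^3 + 9*p^2 + 24*p + 20)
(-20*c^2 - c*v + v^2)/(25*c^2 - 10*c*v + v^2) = (4*c + v)/(-5*c + v)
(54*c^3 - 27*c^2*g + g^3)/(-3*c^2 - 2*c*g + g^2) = (-18*c^2 + 3*c*g + g^2)/(c + g)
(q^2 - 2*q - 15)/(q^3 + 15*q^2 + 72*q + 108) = (q - 5)/(q^2 + 12*q + 36)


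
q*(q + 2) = q^2 + 2*q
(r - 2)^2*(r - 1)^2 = r^4 - 6*r^3 + 13*r^2 - 12*r + 4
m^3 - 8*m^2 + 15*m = m*(m - 5)*(m - 3)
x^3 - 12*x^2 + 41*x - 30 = (x - 6)*(x - 5)*(x - 1)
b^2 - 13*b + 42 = (b - 7)*(b - 6)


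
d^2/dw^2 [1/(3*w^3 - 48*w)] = 2*(-3*w^2*(w^2 - 16) + (3*w^2 - 16)^2)/(3*w^3*(w^2 - 16)^3)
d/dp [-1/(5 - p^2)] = -2*p/(p^2 - 5)^2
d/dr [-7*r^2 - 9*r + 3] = -14*r - 9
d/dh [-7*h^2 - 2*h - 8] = -14*h - 2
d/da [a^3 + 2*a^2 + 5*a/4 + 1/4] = 3*a^2 + 4*a + 5/4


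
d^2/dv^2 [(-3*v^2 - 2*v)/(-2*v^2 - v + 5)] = 2*(2*v^3 + 90*v^2 + 60*v + 85)/(8*v^6 + 12*v^5 - 54*v^4 - 59*v^3 + 135*v^2 + 75*v - 125)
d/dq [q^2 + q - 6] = 2*q + 1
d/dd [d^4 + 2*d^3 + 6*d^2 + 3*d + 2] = 4*d^3 + 6*d^2 + 12*d + 3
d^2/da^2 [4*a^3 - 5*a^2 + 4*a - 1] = 24*a - 10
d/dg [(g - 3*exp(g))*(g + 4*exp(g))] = g*exp(g) + 2*g - 24*exp(2*g) + exp(g)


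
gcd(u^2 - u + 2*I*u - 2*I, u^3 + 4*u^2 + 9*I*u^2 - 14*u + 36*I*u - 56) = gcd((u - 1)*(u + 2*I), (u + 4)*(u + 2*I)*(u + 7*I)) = u + 2*I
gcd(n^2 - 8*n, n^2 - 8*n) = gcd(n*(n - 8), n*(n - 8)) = n^2 - 8*n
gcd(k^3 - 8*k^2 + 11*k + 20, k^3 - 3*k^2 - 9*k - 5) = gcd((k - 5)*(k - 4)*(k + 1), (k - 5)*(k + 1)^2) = k^2 - 4*k - 5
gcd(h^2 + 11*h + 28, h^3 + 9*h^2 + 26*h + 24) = h + 4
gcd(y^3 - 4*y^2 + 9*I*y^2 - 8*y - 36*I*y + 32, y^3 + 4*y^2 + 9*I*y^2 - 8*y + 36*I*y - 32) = y^2 + 9*I*y - 8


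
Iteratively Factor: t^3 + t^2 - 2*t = (t + 2)*(t^2 - t) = (t - 1)*(t + 2)*(t)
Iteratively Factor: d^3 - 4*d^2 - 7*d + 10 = (d + 2)*(d^2 - 6*d + 5) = (d - 5)*(d + 2)*(d - 1)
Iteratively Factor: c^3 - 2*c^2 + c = (c)*(c^2 - 2*c + 1) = c*(c - 1)*(c - 1)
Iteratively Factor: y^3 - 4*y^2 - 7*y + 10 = (y - 5)*(y^2 + y - 2) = (y - 5)*(y - 1)*(y + 2)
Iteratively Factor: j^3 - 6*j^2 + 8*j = (j)*(j^2 - 6*j + 8) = j*(j - 4)*(j - 2)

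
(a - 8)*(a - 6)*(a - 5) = a^3 - 19*a^2 + 118*a - 240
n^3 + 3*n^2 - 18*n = n*(n - 3)*(n + 6)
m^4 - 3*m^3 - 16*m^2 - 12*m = m*(m - 6)*(m + 1)*(m + 2)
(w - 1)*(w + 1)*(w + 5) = w^3 + 5*w^2 - w - 5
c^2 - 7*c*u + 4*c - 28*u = (c + 4)*(c - 7*u)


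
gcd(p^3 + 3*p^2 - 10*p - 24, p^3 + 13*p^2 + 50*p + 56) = p^2 + 6*p + 8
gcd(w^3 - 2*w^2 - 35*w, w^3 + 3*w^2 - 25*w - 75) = w + 5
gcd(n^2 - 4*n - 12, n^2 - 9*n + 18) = n - 6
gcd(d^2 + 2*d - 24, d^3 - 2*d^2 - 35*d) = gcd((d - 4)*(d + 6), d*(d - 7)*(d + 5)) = 1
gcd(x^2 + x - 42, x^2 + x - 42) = x^2 + x - 42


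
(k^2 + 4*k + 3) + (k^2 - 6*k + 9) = 2*k^2 - 2*k + 12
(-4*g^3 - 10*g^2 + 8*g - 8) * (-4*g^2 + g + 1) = 16*g^5 + 36*g^4 - 46*g^3 + 30*g^2 - 8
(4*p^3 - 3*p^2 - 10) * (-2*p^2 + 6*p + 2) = -8*p^5 + 30*p^4 - 10*p^3 + 14*p^2 - 60*p - 20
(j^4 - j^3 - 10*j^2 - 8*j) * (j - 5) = j^5 - 6*j^4 - 5*j^3 + 42*j^2 + 40*j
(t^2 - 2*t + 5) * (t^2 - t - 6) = t^4 - 3*t^3 + t^2 + 7*t - 30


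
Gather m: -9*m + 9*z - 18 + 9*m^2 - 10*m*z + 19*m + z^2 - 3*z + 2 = 9*m^2 + m*(10 - 10*z) + z^2 + 6*z - 16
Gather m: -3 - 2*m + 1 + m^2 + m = m^2 - m - 2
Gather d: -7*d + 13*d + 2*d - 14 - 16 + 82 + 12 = 8*d + 64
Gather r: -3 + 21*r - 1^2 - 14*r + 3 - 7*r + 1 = 0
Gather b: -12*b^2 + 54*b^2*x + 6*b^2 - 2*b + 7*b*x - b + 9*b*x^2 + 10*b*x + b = b^2*(54*x - 6) + b*(9*x^2 + 17*x - 2)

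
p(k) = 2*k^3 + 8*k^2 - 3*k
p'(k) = 6*k^2 + 16*k - 3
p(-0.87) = 7.35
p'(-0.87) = -12.38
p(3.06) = 123.03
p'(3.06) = 102.14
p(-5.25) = -53.16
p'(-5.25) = 78.38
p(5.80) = 641.94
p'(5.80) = 291.64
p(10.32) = 3019.27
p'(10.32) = 801.13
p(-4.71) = -17.37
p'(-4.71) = 54.74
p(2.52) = 75.25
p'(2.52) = 75.42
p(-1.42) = 14.66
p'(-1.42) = -13.62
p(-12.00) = -2268.00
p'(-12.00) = 669.00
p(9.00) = 2079.00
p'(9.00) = 627.00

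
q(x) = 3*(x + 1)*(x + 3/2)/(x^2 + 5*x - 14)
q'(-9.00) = 2.72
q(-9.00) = 8.18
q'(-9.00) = 2.72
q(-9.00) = 8.18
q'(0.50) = -1.36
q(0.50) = -0.80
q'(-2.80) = 0.47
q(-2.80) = -0.35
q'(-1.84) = 0.18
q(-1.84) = -0.04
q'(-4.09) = 1.20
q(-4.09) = -1.35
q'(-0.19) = -0.49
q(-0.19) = -0.21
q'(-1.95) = 0.21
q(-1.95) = -0.06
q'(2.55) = -11.45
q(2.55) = 8.21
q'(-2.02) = 0.23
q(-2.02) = -0.08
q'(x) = 3*(-2*x - 5)*(x + 1)*(x + 3/2)/(x^2 + 5*x - 14)^2 + 3*(x + 1)/(x^2 + 5*x - 14) + 3*(x + 3/2)/(x^2 + 5*x - 14)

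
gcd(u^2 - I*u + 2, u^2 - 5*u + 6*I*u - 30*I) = 1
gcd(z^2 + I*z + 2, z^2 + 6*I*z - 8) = z + 2*I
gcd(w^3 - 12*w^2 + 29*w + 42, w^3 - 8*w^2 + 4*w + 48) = w - 6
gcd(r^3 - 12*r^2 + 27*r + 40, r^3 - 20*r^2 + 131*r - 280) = r^2 - 13*r + 40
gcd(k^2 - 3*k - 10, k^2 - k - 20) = k - 5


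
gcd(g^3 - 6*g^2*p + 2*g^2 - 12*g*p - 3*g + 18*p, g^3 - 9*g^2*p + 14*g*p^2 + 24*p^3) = -g + 6*p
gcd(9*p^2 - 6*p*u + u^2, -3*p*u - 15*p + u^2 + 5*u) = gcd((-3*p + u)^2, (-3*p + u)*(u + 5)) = 3*p - u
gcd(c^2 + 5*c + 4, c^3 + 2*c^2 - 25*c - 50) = 1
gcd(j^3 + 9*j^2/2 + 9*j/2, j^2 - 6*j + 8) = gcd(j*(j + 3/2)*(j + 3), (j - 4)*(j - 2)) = 1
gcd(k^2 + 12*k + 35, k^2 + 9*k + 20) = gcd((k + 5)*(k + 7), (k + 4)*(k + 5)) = k + 5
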